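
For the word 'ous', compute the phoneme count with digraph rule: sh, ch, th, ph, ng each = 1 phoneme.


Parsing 'ous' greedily, digraphs first:
  'o' -> vowel phoneme (phonemes so far: 1)
  'u' -> vowel phoneme (phonemes so far: 2)
  's' -> consonant phoneme (phonemes so far: 3)
Total phonemes: 3

3


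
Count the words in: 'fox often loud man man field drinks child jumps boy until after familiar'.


Counting words by splitting on spaces:
  Word 1: 'fox'
  Word 2: 'often'
  Word 3: 'loud'
  Word 4: 'man'
  Word 5: 'man'
  Word 6: 'field'
  Word 7: 'drinks'
  Word 8: 'child'
  Word 9: 'jumps'
  Word 10: 'boy'
  Word 11: 'until'
  Word 12: 'after'
  Word 13: 'familiar'
Total words: 13

13


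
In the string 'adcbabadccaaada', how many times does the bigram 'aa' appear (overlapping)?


Scanning 'adcbabadccaaada' for bigram 'aa':
  Position 0: 'ad' -> no
  Position 1: 'dc' -> no
  Position 2: 'cb' -> no
  Position 3: 'ba' -> no
  Position 4: 'ab' -> no
  Position 5: 'ba' -> no
  Position 6: 'ad' -> no
  Position 7: 'dc' -> no
  Position 8: 'cc' -> no
  Position 9: 'ca' -> no
  Position 10: 'aa' -> MATCH
  Position 11: 'aa' -> MATCH
  Position 12: 'ad' -> no
  Position 13: 'da' -> no
Total matches: 2

2


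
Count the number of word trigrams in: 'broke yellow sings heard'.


Word trigrams from [4] words:
  Trigram 1: (broke yellow sings)
  Trigram 2: (yellow sings heard)
Total word trigrams: 4 - 2 = 2

2


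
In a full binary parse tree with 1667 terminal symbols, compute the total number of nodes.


Leaf nodes (terminals): 1667
Internal nodes = n - 1 = 1667 - 1 = 1666
Total = leaves + internal = 1667 + 1666 = 3333

3333


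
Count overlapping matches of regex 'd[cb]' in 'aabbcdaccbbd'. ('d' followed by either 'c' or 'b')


Pattern: d[cb] means 'd' followed by either 'c' or 'b'.
Scanning 'aabbcdaccbbd' position-by-position:
  Pos 0: window 'aa' -> no
  Pos 1: window 'ab' -> no
  Pos 2: window 'bb' -> no
  Pos 3: window 'bc' -> no
  Pos 4: window 'cd' -> no
  Pos 5: window 'da' -> no
  Pos 6: window 'ac' -> no
  Pos 7: window 'cc' -> no
  Pos 8: window 'cb' -> no
  Pos 9: window 'bb' -> no
  Pos 10: window 'bd' -> no
  Pos 11: window 'd' -> no
Total matches: 0

0


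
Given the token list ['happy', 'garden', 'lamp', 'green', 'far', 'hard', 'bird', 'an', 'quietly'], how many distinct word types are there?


Listing all tokens and tracking unique types:
  Token 1: 'happy' -> NEW (unique so far: 1)
  Token 2: 'garden' -> NEW (unique so far: 2)
  Token 3: 'lamp' -> NEW (unique so far: 3)
  Token 4: 'green' -> NEW (unique so far: 4)
  Token 5: 'far' -> NEW (unique so far: 5)
  Token 6: 'hard' -> NEW (unique so far: 6)
  Token 7: 'bird' -> NEW (unique so far: 7)
  Token 8: 'an' -> NEW (unique so far: 8)
  Token 9: 'quietly' -> NEW (unique so far: 9)
Unique types: ('an', 'bird', 'far', 'garden', 'green', 'happy', 'hard', 'lamp', 'quietly')
Vocabulary size: 9

9


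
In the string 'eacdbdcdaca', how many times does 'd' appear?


Scanning 'eacdbdcdaca' for 'd':
  Position 3: 'd' -> MATCH (count: 1)
  Position 5: 'd' -> MATCH (count: 2)
  Position 7: 'd' -> MATCH (count: 3)
Total occurrences of 'd': 3

3


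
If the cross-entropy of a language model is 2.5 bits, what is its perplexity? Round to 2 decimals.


Perplexity formula: PP = 2^H
H = 2.5
PP = 2^2.5
Decompose: 2^2.5 = 2^2 * 2^0.5 = 2^2 * sqrt(2)
2^2 = 4, sqrt(2) ~ 1.4142136
PP ~ 4 * 1.4142136 = 5.6568544
Rounded to 2 decimals: 5.66

5.66


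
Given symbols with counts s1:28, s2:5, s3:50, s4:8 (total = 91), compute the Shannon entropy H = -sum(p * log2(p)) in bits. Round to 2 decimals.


Computing entropy H = -sum(p_i * log2(p_i)):
  s1: p = 28/91 = 0.3077, -p*log2(p) = 0.5232
  s2: p = 5/91 = 0.0549, -p*log2(p) = 0.2300
  s3: p = 50/91 = 0.5495, -p*log2(p) = 0.4747
  s4: p = 8/91 = 0.0879, -p*log2(p) = 0.3084
H = sum of terms = 1.5363
Rounded to 2 decimals: 1.54

1.54


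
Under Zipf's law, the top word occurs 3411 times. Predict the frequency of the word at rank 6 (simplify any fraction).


Zipf's law: freq(rank) = f1 / rank
f1 = 3411, rank = 6
freq = 3411 / 6
GCD(3411, 6) = 3
Simplified: 1137/2

1137/2


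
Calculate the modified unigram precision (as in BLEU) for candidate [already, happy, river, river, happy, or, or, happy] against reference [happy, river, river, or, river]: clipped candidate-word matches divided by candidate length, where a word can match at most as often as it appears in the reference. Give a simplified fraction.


Reference word counts: {'happy': 1, 'or': 1, 'river': 3}
Checking each candidate word (with clipping):
  'already' -> not in reference -> no match (matches: 0)
  'happy' -> in reference (ref count 1, used 1/1) -> match (matches: 1)
  'river' -> in reference (ref count 3, used 1/3) -> match (matches: 2)
  'river' -> in reference (ref count 3, used 2/3) -> match (matches: 3)
  'happy' -> ref count 1 already used up (1/1) -> clipped, no match (matches: 3)
  'or' -> in reference (ref count 1, used 1/1) -> match (matches: 4)
  'or' -> ref count 1 already used up (1/1) -> clipped, no match (matches: 4)
  'happy' -> ref count 1 already used up (1/1) -> clipped, no match (matches: 4)
Clipped matches: 4, Candidate length: 8
Precision = 4/8 = 1/2

1/2


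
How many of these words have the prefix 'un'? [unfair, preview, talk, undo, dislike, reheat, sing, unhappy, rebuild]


Checking each word for prefix 'un':
  'unfair' -> YES, starts with 'un' (count: 1)
  'preview' -> no (count: 1)
  'talk' -> no (count: 1)
  'undo' -> YES, starts with 'un' (count: 2)
  'dislike' -> no (count: 2)
  'reheat' -> no (count: 2)
  'sing' -> no (count: 2)
  'unhappy' -> YES, starts with 'un' (count: 3)
  'rebuild' -> no (count: 3)
Total with prefix 'un': 3

3


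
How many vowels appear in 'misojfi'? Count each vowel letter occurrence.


Scanning each character of 'misojfi':
  Position 1: 'm' -> consonant (running count: 0)
  Position 2: 'i' -> vowel (running count: 1)
  Position 3: 's' -> consonant (running count: 1)
  Position 4: 'o' -> vowel (running count: 2)
  Position 5: 'j' -> consonant (running count: 2)
  Position 6: 'f' -> consonant (running count: 2)
  Position 7: 'i' -> vowel (running count: 3)
Total vowels: 3

3


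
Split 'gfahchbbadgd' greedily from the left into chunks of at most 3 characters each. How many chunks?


'gfahchbbadgd' has 12 characters.
Chunking with max size 3:
  Chunk 1: 'gfa' (positions 0-2)
  Chunk 2: 'hch' (positions 3-5)
  Chunk 3: 'bba' (positions 6-8)
  Chunk 4: 'dgd' (positions 9-11)
Total chunks: ceil(12 / 3) = 4

4


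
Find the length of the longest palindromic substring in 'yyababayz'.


Scanning 'yyababayz' for palindromic substrings.
Substring at positions 1-7: 'yababay'.
Check: reverse('yababay') = 'yababay' -> palindrome confirmed.
Neighbouring characters ('y' / 'z') break symmetry, so it cannot extend further.
No longer palindromic substring exists; longest length = 7

7


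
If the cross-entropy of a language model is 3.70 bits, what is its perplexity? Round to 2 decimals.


Perplexity formula: PP = 2^H
H = 3.70
PP = 2^3.70
Decompose: 2^3.70 = 2^3 * 2^0.70
2^3 = 8, 2^0.70 ~ 1.6245048
PP ~ 8 * 1.6245048 = 12.9960384
Rounded to 2 decimals: 13.00

13.00


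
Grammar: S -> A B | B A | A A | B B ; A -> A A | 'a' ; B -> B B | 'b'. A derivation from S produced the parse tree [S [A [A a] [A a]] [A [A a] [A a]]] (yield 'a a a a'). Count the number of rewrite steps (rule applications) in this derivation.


Every bracketed nonterminal node [X ...] in the tree is produced by exactly one rule application.
Reading the tree off as a leftmost derivation:
  Step 1: S  =>  A A   (applied S -> A A)
  Step 2: A A  =>  A A A   (applied A -> A A)
  Step 3: A A A  =>  a A A   (applied A -> a)
  Step 4: a A A  =>  a a A   (applied A -> a)
  Step 5: a a A  =>  a a A A   (applied A -> A A)
  Step 6: a a A A  =>  a a a A   (applied A -> a)
  Step 7: a a a A  =>  a a a a   (applied A -> a)
Final yield: a a a a
Total rewrite steps: 7

7


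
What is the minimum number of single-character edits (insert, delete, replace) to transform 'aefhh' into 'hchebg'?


Building DP table for s1='aefhh' (len 5) and s2='hchebg' (len 6):
       h  c  h  e  b  g
    0  1  2  3  4  5  6
  a 1  1  2  3  4  5  6
  e 2  2  2  3  3  4  5
  f 3  3  3  3  4  4  5
  h 4  3  4  3  4  5  5
  h 5  4  4  4  4  5  6
Edit distance = dp[5][6] = 6

6


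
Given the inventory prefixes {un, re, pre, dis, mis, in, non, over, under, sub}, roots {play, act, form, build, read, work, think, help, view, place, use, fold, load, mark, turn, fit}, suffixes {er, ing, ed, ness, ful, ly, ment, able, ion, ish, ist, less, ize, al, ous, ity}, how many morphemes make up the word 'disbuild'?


Segmenting 'disbuild' against the inventory:
  'dis' -> prefix (morpheme 1)
  'build' -> root (morpheme 2)
Total morphemes: 2

2


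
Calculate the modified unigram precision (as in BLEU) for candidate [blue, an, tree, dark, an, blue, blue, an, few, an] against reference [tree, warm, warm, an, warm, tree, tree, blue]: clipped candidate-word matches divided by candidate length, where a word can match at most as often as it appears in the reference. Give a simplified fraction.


Reference word counts: {'an': 1, 'blue': 1, 'tree': 3, 'warm': 3}
Checking each candidate word (with clipping):
  'blue' -> in reference (ref count 1, used 1/1) -> match (matches: 1)
  'an' -> in reference (ref count 1, used 1/1) -> match (matches: 2)
  'tree' -> in reference (ref count 3, used 1/3) -> match (matches: 3)
  'dark' -> not in reference -> no match (matches: 3)
  'an' -> ref count 1 already used up (1/1) -> clipped, no match (matches: 3)
  'blue' -> ref count 1 already used up (1/1) -> clipped, no match (matches: 3)
  'blue' -> ref count 1 already used up (1/1) -> clipped, no match (matches: 3)
  'an' -> ref count 1 already used up (1/1) -> clipped, no match (matches: 3)
  'few' -> not in reference -> no match (matches: 3)
  'an' -> ref count 1 already used up (1/1) -> clipped, no match (matches: 3)
Clipped matches: 3, Candidate length: 10
Precision = 3/10

3/10


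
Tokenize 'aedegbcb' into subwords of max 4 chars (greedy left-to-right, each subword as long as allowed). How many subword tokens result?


'aedegbcb' has 8 characters.
Chunking with max size 4:
  Chunk 1: 'aede' (positions 0-3)
  Chunk 2: 'gbcb' (positions 4-7)
Total chunks: ceil(8 / 4) = 2

2


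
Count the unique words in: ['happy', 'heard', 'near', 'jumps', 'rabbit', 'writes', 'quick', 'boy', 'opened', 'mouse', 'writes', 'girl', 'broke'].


Listing all tokens and tracking unique types:
  Token 1: 'happy' -> NEW (unique so far: 1)
  Token 2: 'heard' -> NEW (unique so far: 2)
  Token 3: 'near' -> NEW (unique so far: 3)
  Token 4: 'jumps' -> NEW (unique so far: 4)
  Token 5: 'rabbit' -> NEW (unique so far: 5)
  Token 6: 'writes' -> NEW (unique so far: 6)
  Token 7: 'quick' -> NEW (unique so far: 7)
  Token 8: 'boy' -> NEW (unique so far: 8)
  Token 9: 'opened' -> NEW (unique so far: 9)
  Token 10: 'mouse' -> NEW (unique so far: 10)
  Token 11: 'writes' -> duplicate (unique so far: 10)
  Token 12: 'girl' -> NEW (unique so far: 11)
  Token 13: 'broke' -> NEW (unique so far: 12)
Unique types: ('boy', 'broke', 'girl', 'happy', 'heard', 'jumps', 'mouse', 'near', 'opened', 'quick', 'rabbit', 'writes')
Vocabulary size: 12

12


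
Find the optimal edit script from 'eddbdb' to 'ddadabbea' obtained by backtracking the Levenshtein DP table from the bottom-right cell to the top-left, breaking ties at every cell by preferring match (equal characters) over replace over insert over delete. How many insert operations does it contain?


Edit distance = 6. Backtracking from cell (6, 9) with preference match > replace > insert > delete,
then listing the resulting alignment 'eddbdb' -> 'ddadabbea' left to right:
  Step 1: replace e->d
  Step 2: keep 'd'
  Step 3: insert 'a' [insertion #1]
  Step 4: keep 'd'
  Step 5: insert 'a' [insertion #2]
  Step 6: insert 'b' [insertion #3]
  Step 7: keep 'b'
  Step 8: replace d->e
  Step 9: replace b->a
Total insertions: 3

3


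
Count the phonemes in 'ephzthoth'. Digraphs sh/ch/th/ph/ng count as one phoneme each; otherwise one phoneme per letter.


Parsing 'ephzthoth' greedily, digraphs first:
  'e' -> vowel phoneme (phonemes so far: 1)
  'ph' -> digraph (1 consonant phoneme) (phonemes so far: 2)
  'z' -> consonant phoneme (phonemes so far: 3)
  'th' -> digraph (1 consonant phoneme) (phonemes so far: 4)
  'o' -> vowel phoneme (phonemes so far: 5)
  'th' -> digraph (1 consonant phoneme) (phonemes so far: 6)
Total phonemes: 6

6


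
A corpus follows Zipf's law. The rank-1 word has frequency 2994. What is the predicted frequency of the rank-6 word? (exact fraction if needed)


Zipf's law: freq(rank) = f1 / rank
f1 = 2994, rank = 6
freq = 2994 / 6
= 499

499


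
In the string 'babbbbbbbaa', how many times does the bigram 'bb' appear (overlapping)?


Scanning 'babbbbbbbaa' for bigram 'bb':
  Position 0: 'ba' -> no
  Position 1: 'ab' -> no
  Position 2: 'bb' -> MATCH
  Position 3: 'bb' -> MATCH
  Position 4: 'bb' -> MATCH
  Position 5: 'bb' -> MATCH
  Position 6: 'bb' -> MATCH
  Position 7: 'bb' -> MATCH
  Position 8: 'ba' -> no
  Position 9: 'aa' -> no
Total matches: 6

6


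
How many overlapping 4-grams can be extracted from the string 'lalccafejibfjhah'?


String 'lalccafejibfjhah' has length L = 16.
Number of overlapping n-grams = L - n + 1
Substituting: 16 - 4 + 1 = 13

13


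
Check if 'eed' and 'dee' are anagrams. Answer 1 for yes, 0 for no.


Sort characters of 'eed': 'dee'
Sort characters of 'dee': 'dee'
Sorted forms match -> they ARE anagrams
Result: 1

1


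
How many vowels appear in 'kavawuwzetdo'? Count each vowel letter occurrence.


Scanning each character of 'kavawuwzetdo':
  Position 1: 'k' -> consonant (running count: 0)
  Position 2: 'a' -> vowel (running count: 1)
  Position 3: 'v' -> consonant (running count: 1)
  Position 4: 'a' -> vowel (running count: 2)
  Position 5: 'w' -> consonant (running count: 2)
  Position 6: 'u' -> vowel (running count: 3)
  Position 7: 'w' -> consonant (running count: 3)
  Position 8: 'z' -> consonant (running count: 3)
  Position 9: 'e' -> vowel (running count: 4)
  Position 10: 't' -> consonant (running count: 4)
  Position 11: 'd' -> consonant (running count: 4)
  Position 12: 'o' -> vowel (running count: 5)
Total vowels: 5

5


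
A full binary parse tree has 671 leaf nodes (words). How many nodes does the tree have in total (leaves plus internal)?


Leaf nodes (terminals): 671
Internal nodes = n - 1 = 671 - 1 = 670
Total = leaves + internal = 671 + 670 = 1341

1341


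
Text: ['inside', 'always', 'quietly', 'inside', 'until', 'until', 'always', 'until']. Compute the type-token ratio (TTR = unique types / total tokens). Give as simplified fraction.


Tokens: 8
Unique types: ('always', 'inside', 'quietly', 'until') = 4
TTR = 4/8
Simplify: divide both by 4 -> 1/2
TTR = 1/2

1/2


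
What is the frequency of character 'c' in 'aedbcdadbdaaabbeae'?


Scanning 'aedbcdadbdaaabbeae' for 'c':
  Position 4: 'c' -> MATCH (count: 1)
Total occurrences of 'c': 1

1


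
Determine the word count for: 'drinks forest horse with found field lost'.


Counting words by splitting on spaces:
  Word 1: 'drinks'
  Word 2: 'forest'
  Word 3: 'horse'
  Word 4: 'with'
  Word 5: 'found'
  Word 6: 'field'
  Word 7: 'lost'
Total words: 7

7


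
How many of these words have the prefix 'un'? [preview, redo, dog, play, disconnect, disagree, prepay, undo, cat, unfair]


Checking each word for prefix 'un':
  'preview' -> no (count: 0)
  'redo' -> no (count: 0)
  'dog' -> no (count: 0)
  'play' -> no (count: 0)
  'disconnect' -> no (count: 0)
  'disagree' -> no (count: 0)
  'prepay' -> no (count: 0)
  'undo' -> YES, starts with 'un' (count: 1)
  'cat' -> no (count: 1)
  'unfair' -> YES, starts with 'un' (count: 2)
Total with prefix 'un': 2

2


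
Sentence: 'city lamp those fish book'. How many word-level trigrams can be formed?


Word trigrams from [5] words:
  Trigram 1: (city lamp those)
  Trigram 2: (lamp those fish)
  Trigram 3: (those fish book)
Total word trigrams: 5 - 2 = 3

3


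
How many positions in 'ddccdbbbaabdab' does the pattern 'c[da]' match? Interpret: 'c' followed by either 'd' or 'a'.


Pattern: c[da] means 'c' followed by either 'd' or 'a'.
Scanning 'ddccdbbbaabdab' position-by-position:
  Pos 0: window 'dd' -> no
  Pos 1: window 'dc' -> no
  Pos 2: window 'cc' -> no
  Pos 3: window 'cd' -> MATCH
  Pos 4: window 'db' -> no
  Pos 5: window 'bb' -> no
  Pos 6: window 'bb' -> no
  Pos 7: window 'ba' -> no
  Pos 8: window 'aa' -> no
  Pos 9: window 'ab' -> no
  Pos 10: window 'bd' -> no
  Pos 11: window 'da' -> no
  Pos 12: window 'ab' -> no
  Pos 13: window 'b' -> no
Total matches: 1

1


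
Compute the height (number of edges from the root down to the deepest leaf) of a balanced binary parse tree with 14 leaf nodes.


In a balanced binary tree with n leaves the deepest leaf is ceil(log2(n)) edges below the root.
log2(14) = 3.8074
ceil(3.8074) = 4
height (edges) = 4

4


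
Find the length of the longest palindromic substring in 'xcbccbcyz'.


Scanning 'xcbccbcyz' for palindromic substrings.
Substring at positions 1-6: 'cbccbc'.
Check: reverse('cbccbc') = 'cbccbc' -> palindrome confirmed.
Neighbouring characters ('x' / 'y') break symmetry, so it cannot extend further.
No longer palindromic substring exists; longest length = 6

6


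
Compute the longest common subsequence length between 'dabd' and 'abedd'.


DP table for LCS of 'dabd' and 'abedd':
       a  b  e  d  d
    0  0  0  0  0  0
  d 0  0  0  0  1  1
  a 0  1  1  1  1  1
  b 0  1  2  2  2  2
  d 0  1  2  2  3  3
LCS: 'abd'
LCS length = 3

3


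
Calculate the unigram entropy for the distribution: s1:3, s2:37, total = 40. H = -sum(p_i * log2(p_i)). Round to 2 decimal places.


Computing entropy H = -sum(p_i * log2(p_i)):
  s1: p = 3/40 = 0.0750, -p*log2(p) = 0.2803
  s2: p = 37/40 = 0.9250, -p*log2(p) = 0.1040
H = sum of terms = 0.3843
Rounded to 2 decimals: 0.38

0.38


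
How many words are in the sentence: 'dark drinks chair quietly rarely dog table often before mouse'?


Counting words by splitting on spaces:
  Word 1: 'dark'
  Word 2: 'drinks'
  Word 3: 'chair'
  Word 4: 'quietly'
  Word 5: 'rarely'
  Word 6: 'dog'
  Word 7: 'table'
  Word 8: 'often'
  Word 9: 'before'
  Word 10: 'mouse'
Total words: 10

10


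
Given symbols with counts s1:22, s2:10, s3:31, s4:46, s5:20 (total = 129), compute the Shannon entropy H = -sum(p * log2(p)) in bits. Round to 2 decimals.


Computing entropy H = -sum(p_i * log2(p_i)):
  s1: p = 22/129 = 0.1705, -p*log2(p) = 0.4352
  s2: p = 10/129 = 0.0775, -p*log2(p) = 0.2860
  s3: p = 31/129 = 0.2403, -p*log2(p) = 0.4943
  s4: p = 46/129 = 0.3566, -p*log2(p) = 0.5305
  s5: p = 20/129 = 0.1550, -p*log2(p) = 0.4169
H = sum of terms = 2.1629
Rounded to 2 decimals: 2.16

2.16


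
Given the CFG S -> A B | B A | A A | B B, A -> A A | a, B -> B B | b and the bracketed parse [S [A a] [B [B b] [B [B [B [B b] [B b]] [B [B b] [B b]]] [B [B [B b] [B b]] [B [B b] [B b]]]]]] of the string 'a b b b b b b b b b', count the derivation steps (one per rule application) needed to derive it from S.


Every bracketed nonterminal node [X ...] in the tree is produced by exactly one rule application.
Reading the tree off as a leftmost derivation:
  Step 1: S  =>  A B   (applied S -> A B)
  Step 2: A B  =>  a B   (applied A -> a)
  Step 3: a B  =>  a B B   (applied B -> B B)
  Step 4: a B B  =>  a b B   (applied B -> b)
  Step 5: a b B  =>  a b B B   (applied B -> B B)
  Step 6: a b B B  =>  a b B B B   (applied B -> B B)
  Step 7: a b B B B  =>  a b B B B B   (applied B -> B B)
  Step 8: a b B B B B  =>  a b b B B B   (applied B -> b)
  Step 9: a b b B B B  =>  a b b b B B   (applied B -> b)
  Step 10: a b b b B B  =>  a b b b B B B   (applied B -> B B)
  Step 11: a b b b B B B  =>  a b b b b B B   (applied B -> b)
  Step 12: a b b b b B B  =>  a b b b b b B   (applied B -> b)
  Step 13: a b b b b b B  =>  a b b b b b B B   (applied B -> B B)
  Step 14: a b b b b b B B  =>  a b b b b b B B B   (applied B -> B B)
  Step 15: a b b b b b B B B  =>  a b b b b b b B B   (applied B -> b)
  Step 16: a b b b b b b B B  =>  a b b b b b b b B   (applied B -> b)
  Step 17: a b b b b b b b B  =>  a b b b b b b b B B   (applied B -> B B)
  Step 18: a b b b b b b b B B  =>  a b b b b b b b b B   (applied B -> b)
  Step 19: a b b b b b b b b B  =>  a b b b b b b b b b   (applied B -> b)
Final yield: a b b b b b b b b b
Total rewrite steps: 19

19


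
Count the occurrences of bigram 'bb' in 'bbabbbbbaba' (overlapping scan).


Scanning 'bbabbbbbaba' for bigram 'bb':
  Position 0: 'bb' -> MATCH
  Position 1: 'ba' -> no
  Position 2: 'ab' -> no
  Position 3: 'bb' -> MATCH
  Position 4: 'bb' -> MATCH
  Position 5: 'bb' -> MATCH
  Position 6: 'bb' -> MATCH
  Position 7: 'ba' -> no
  Position 8: 'ab' -> no
  Position 9: 'ba' -> no
Total matches: 5

5


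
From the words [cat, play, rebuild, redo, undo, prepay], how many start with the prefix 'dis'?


Checking each word for prefix 'dis':
  'cat' -> no (count: 0)
  'play' -> no (count: 0)
  'rebuild' -> no (count: 0)
  'redo' -> no (count: 0)
  'undo' -> no (count: 0)
  'prepay' -> no (count: 0)
Total with prefix 'dis': 0

0


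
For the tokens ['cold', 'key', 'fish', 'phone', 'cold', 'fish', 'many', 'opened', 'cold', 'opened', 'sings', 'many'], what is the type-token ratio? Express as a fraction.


Tokens: 12
Unique types: ('cold', 'fish', 'key', 'many', 'opened', 'phone', 'sings') = 7
TTR = 7/12
Already in lowest terms.

7/12


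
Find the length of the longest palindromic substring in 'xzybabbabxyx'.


Scanning 'xzybabbabxyx' for palindromic substrings.
Substring at positions 3-8: 'babbab'.
Check: reverse('babbab') = 'babbab' -> palindrome confirmed.
Neighbouring characters ('y' / 'x') break symmetry, so it cannot extend further.
No longer palindromic substring exists; longest length = 6

6


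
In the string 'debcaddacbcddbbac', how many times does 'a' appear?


Scanning 'debcaddacbcddbbac' for 'a':
  Position 4: 'a' -> MATCH (count: 1)
  Position 7: 'a' -> MATCH (count: 2)
  Position 15: 'a' -> MATCH (count: 3)
Total occurrences of 'a': 3

3


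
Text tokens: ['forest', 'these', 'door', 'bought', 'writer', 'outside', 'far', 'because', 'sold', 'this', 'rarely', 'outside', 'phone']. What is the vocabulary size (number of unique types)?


Listing all tokens and tracking unique types:
  Token 1: 'forest' -> NEW (unique so far: 1)
  Token 2: 'these' -> NEW (unique so far: 2)
  Token 3: 'door' -> NEW (unique so far: 3)
  Token 4: 'bought' -> NEW (unique so far: 4)
  Token 5: 'writer' -> NEW (unique so far: 5)
  Token 6: 'outside' -> NEW (unique so far: 6)
  Token 7: 'far' -> NEW (unique so far: 7)
  Token 8: 'because' -> NEW (unique so far: 8)
  Token 9: 'sold' -> NEW (unique so far: 9)
  Token 10: 'this' -> NEW (unique so far: 10)
  Token 11: 'rarely' -> NEW (unique so far: 11)
  Token 12: 'outside' -> duplicate (unique so far: 11)
  Token 13: 'phone' -> NEW (unique so far: 12)
Unique types: ('because', 'bought', 'door', 'far', 'forest', 'outside', 'phone', 'rarely', 'sold', 'these', 'this', 'writer')
Vocabulary size: 12

12


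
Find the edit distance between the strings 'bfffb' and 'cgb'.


Building DP table for s1='bfffb' (len 5) and s2='cgb' (len 3):
       c  g  b
    0  1  2  3
  b 1  1  2  2
  f 2  2  2  3
  f 3  3  3  3
  f 4  4  4  4
  b 5  5  5  4
Edit distance = dp[5][3] = 4

4


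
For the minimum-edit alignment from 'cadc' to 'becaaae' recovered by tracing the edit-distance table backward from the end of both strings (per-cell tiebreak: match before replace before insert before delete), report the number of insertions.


Edit distance = 5. Backtracking from cell (4, 7) with preference match > replace > insert > delete,
then listing the resulting alignment 'cadc' -> 'becaaae' left to right:
  Step 1: insert 'b' [insertion #1]
  Step 2: insert 'e' [insertion #2]
  Step 3: keep 'c'
  Step 4: insert 'a' [insertion #3]
  Step 5: keep 'a'
  Step 6: replace d->a
  Step 7: replace c->e
Total insertions: 3

3


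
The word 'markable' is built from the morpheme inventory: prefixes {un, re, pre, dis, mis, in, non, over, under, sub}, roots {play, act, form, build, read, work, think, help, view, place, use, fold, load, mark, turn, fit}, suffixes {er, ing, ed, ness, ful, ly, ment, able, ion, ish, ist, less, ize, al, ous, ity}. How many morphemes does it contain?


Segmenting 'markable' against the inventory:
  'mark' -> root (morpheme 1)
  'able' -> suffix (morpheme 2)
Total morphemes: 2

2


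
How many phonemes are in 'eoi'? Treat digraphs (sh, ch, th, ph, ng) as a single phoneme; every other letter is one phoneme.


Parsing 'eoi' greedily, digraphs first:
  'e' -> vowel phoneme (phonemes so far: 1)
  'o' -> vowel phoneme (phonemes so far: 2)
  'i' -> vowel phoneme (phonemes so far: 3)
Total phonemes: 3

3


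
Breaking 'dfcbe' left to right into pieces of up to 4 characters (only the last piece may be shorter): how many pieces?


'dfcbe' has 5 characters.
Chunking with max size 4:
  Chunk 1: 'dfcb' (positions 0-3)
  Chunk 2: 'e' (positions 4-4)
Total chunks: ceil(5 / 4) = 2

2


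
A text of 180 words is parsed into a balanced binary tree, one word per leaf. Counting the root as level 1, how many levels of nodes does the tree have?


In a balanced binary tree with n leaves the deepest leaf is ceil(log2(n)) edges below the root,
so counting node levels inclusive of root and leaves gives ceil(log2(n)) + 1 levels.
log2(180) = 7.4919
ceil(7.4919) = 8
levels = 8 + 1 = 9

9


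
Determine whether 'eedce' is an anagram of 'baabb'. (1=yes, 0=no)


Sort characters of 'eedce': 'cdeee'
Sort characters of 'baabb': 'aabbb'
Sorted forms differ -> they are NOT anagrams
Result: 0

0


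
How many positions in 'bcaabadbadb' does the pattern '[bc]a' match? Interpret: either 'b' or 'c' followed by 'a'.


Pattern: [bc]a means either 'b' or 'c' followed by 'a'.
Scanning 'bcaabadbadb' position-by-position:
  Pos 0: window 'bc' -> no
  Pos 1: window 'ca' -> MATCH
  Pos 2: window 'aa' -> no
  Pos 3: window 'ab' -> no
  Pos 4: window 'ba' -> MATCH
  Pos 5: window 'ad' -> no
  Pos 6: window 'db' -> no
  Pos 7: window 'ba' -> MATCH
  Pos 8: window 'ad' -> no
  Pos 9: window 'db' -> no
  Pos 10: window 'b' -> no
Total matches: 3

3


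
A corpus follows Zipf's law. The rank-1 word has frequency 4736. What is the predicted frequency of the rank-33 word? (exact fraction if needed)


Zipf's law: freq(rank) = f1 / rank
f1 = 4736, rank = 33
freq = 4736 / 33
GCD(4736, 33) = 1
Simplified: 4736/33

4736/33


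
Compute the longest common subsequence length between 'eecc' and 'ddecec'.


DP table for LCS of 'eecc' and 'ddecec':
       d  d  e  c  e  c
    0  0  0  0  0  0  0
  e 0  0  0  1  1  1  1
  e 0  0  0  1  1  2  2
  c 0  0  0  1  2  2  3
  c 0  0  0  1  2  2  3
LCS: 'eec'
LCS length = 3

3


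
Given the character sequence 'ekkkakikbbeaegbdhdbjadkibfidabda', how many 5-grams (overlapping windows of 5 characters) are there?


String 'ekkkakikbbeaegbdhdbjadkibfidabda' has length L = 32.
Number of overlapping n-grams = L - n + 1
Substituting: 32 - 5 + 1 = 28

28


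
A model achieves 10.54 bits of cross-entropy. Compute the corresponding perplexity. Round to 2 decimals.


Perplexity formula: PP = 2^H
H = 10.54
PP = 2^10.54
Decompose: 2^10.54 = 2^10 * 2^0.54
2^10 = 1024, 2^0.54 ~ 1.4539725
PP ~ 1024 * 1.4539725 = 1488.8678400
Rounded to 2 decimals: 1488.87

1488.87


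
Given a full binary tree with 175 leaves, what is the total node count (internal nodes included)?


Leaf nodes (terminals): 175
Internal nodes = n - 1 = 175 - 1 = 174
Total = leaves + internal = 175 + 174 = 349

349


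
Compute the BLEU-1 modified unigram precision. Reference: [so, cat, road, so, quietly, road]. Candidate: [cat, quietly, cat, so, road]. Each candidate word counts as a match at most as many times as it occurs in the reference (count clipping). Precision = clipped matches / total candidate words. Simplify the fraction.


Reference word counts: {'cat': 1, 'quietly': 1, 'road': 2, 'so': 2}
Checking each candidate word (with clipping):
  'cat' -> in reference (ref count 1, used 1/1) -> match (matches: 1)
  'quietly' -> in reference (ref count 1, used 1/1) -> match (matches: 2)
  'cat' -> ref count 1 already used up (1/1) -> clipped, no match (matches: 2)
  'so' -> in reference (ref count 2, used 1/2) -> match (matches: 3)
  'road' -> in reference (ref count 2, used 1/2) -> match (matches: 4)
Clipped matches: 4, Candidate length: 5
Precision = 4/5

4/5


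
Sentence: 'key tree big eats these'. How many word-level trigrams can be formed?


Word trigrams from [5] words:
  Trigram 1: (key tree big)
  Trigram 2: (tree big eats)
  Trigram 3: (big eats these)
Total word trigrams: 5 - 2 = 3

3


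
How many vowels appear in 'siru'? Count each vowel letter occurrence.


Scanning each character of 'siru':
  Position 1: 's' -> consonant (running count: 0)
  Position 2: 'i' -> vowel (running count: 1)
  Position 3: 'r' -> consonant (running count: 1)
  Position 4: 'u' -> vowel (running count: 2)
Total vowels: 2

2


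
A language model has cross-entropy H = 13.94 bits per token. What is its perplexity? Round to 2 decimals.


Perplexity formula: PP = 2^H
H = 13.94
PP = 2^13.94
Decompose: 2^13.94 = 2^13 * 2^0.94
2^13 = 8192, 2^0.94 ~ 1.9185282
PP ~ 8192 * 1.9185282 = 15716.5830144
Rounded to 2 decimals: 15716.58

15716.58


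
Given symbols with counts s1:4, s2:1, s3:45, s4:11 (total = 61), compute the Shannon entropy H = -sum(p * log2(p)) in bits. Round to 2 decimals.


Computing entropy H = -sum(p_i * log2(p_i)):
  s1: p = 4/61 = 0.0656, -p*log2(p) = 0.2578
  s2: p = 1/61 = 0.0164, -p*log2(p) = 0.0972
  s3: p = 45/61 = 0.7377, -p*log2(p) = 0.3238
  s4: p = 11/61 = 0.1803, -p*log2(p) = 0.4456
H = sum of terms = 1.1244
Rounded to 2 decimals: 1.12

1.12


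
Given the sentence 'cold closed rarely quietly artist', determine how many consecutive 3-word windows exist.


Word trigrams from [5] words:
  Trigram 1: (cold closed rarely)
  Trigram 2: (closed rarely quietly)
  Trigram 3: (rarely quietly artist)
Total word trigrams: 5 - 2 = 3

3


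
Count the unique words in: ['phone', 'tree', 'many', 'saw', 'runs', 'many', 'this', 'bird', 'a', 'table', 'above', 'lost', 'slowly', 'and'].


Listing all tokens and tracking unique types:
  Token 1: 'phone' -> NEW (unique so far: 1)
  Token 2: 'tree' -> NEW (unique so far: 2)
  Token 3: 'many' -> NEW (unique so far: 3)
  Token 4: 'saw' -> NEW (unique so far: 4)
  Token 5: 'runs' -> NEW (unique so far: 5)
  Token 6: 'many' -> duplicate (unique so far: 5)
  Token 7: 'this' -> NEW (unique so far: 6)
  Token 8: 'bird' -> NEW (unique so far: 7)
  Token 9: 'a' -> NEW (unique so far: 8)
  Token 10: 'table' -> NEW (unique so far: 9)
  Token 11: 'above' -> NEW (unique so far: 10)
  Token 12: 'lost' -> NEW (unique so far: 11)
  Token 13: 'slowly' -> NEW (unique so far: 12)
  Token 14: 'and' -> NEW (unique so far: 13)
Unique types: ('a', 'above', 'and', 'bird', 'lost', 'many', 'phone', 'runs', 'saw', 'slowly', 'table', 'this', 'tree')
Vocabulary size: 13

13


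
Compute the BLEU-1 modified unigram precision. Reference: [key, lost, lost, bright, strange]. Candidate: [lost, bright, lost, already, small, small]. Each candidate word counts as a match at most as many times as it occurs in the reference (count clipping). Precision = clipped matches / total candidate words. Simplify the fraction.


Reference word counts: {'bright': 1, 'key': 1, 'lost': 2, 'strange': 1}
Checking each candidate word (with clipping):
  'lost' -> in reference (ref count 2, used 1/2) -> match (matches: 1)
  'bright' -> in reference (ref count 1, used 1/1) -> match (matches: 2)
  'lost' -> in reference (ref count 2, used 2/2) -> match (matches: 3)
  'already' -> not in reference -> no match (matches: 3)
  'small' -> not in reference -> no match (matches: 3)
  'small' -> not in reference -> no match (matches: 3)
Clipped matches: 3, Candidate length: 6
Precision = 3/6 = 1/2

1/2


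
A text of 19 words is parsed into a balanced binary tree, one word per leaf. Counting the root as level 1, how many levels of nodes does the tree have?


In a balanced binary tree with n leaves the deepest leaf is ceil(log2(n)) edges below the root,
so counting node levels inclusive of root and leaves gives ceil(log2(n)) + 1 levels.
log2(19) = 4.2479
ceil(4.2479) = 5
levels = 5 + 1 = 6

6


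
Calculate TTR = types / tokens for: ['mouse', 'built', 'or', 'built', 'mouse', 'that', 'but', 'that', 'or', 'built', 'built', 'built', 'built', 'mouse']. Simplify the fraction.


Tokens: 14
Unique types: ('built', 'but', 'mouse', 'or', 'that') = 5
TTR = 5/14
Already in lowest terms.

5/14


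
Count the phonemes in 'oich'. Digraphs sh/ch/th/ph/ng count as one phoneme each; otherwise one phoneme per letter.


Parsing 'oich' greedily, digraphs first:
  'o' -> vowel phoneme (phonemes so far: 1)
  'i' -> vowel phoneme (phonemes so far: 2)
  'ch' -> digraph (1 consonant phoneme) (phonemes so far: 3)
Total phonemes: 3

3


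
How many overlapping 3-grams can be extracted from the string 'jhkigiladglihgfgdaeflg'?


String 'jhkigiladglihgfgdaeflg' has length L = 22.
Number of overlapping n-grams = L - n + 1
Substituting: 22 - 3 + 1 = 20

20


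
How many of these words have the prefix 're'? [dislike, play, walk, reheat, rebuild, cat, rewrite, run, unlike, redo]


Checking each word for prefix 're':
  'dislike' -> no (count: 0)
  'play' -> no (count: 0)
  'walk' -> no (count: 0)
  'reheat' -> YES, starts with 're' (count: 1)
  'rebuild' -> YES, starts with 're' (count: 2)
  'cat' -> no (count: 2)
  'rewrite' -> YES, starts with 're' (count: 3)
  'run' -> no (count: 3)
  'unlike' -> no (count: 3)
  'redo' -> YES, starts with 're' (count: 4)
Total with prefix 're': 4

4


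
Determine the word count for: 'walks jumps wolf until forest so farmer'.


Counting words by splitting on spaces:
  Word 1: 'walks'
  Word 2: 'jumps'
  Word 3: 'wolf'
  Word 4: 'until'
  Word 5: 'forest'
  Word 6: 'so'
  Word 7: 'farmer'
Total words: 7

7


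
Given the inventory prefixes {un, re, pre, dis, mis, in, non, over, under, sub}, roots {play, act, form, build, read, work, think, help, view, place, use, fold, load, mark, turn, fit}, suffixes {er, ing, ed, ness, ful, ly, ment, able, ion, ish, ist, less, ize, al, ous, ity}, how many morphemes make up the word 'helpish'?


Segmenting 'helpish' against the inventory:
  'help' -> root (morpheme 1)
  'ish' -> suffix (morpheme 2)
Total morphemes: 2

2


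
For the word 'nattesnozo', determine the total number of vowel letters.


Scanning each character of 'nattesnozo':
  Position 1: 'n' -> consonant (running count: 0)
  Position 2: 'a' -> vowel (running count: 1)
  Position 3: 't' -> consonant (running count: 1)
  Position 4: 't' -> consonant (running count: 1)
  Position 5: 'e' -> vowel (running count: 2)
  Position 6: 's' -> consonant (running count: 2)
  Position 7: 'n' -> consonant (running count: 2)
  Position 8: 'o' -> vowel (running count: 3)
  Position 9: 'z' -> consonant (running count: 3)
  Position 10: 'o' -> vowel (running count: 4)
Total vowels: 4

4


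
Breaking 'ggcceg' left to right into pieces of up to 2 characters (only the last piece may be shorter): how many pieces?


'ggcceg' has 6 characters.
Chunking with max size 2:
  Chunk 1: 'gg' (positions 0-1)
  Chunk 2: 'cc' (positions 2-3)
  Chunk 3: 'eg' (positions 4-5)
Total chunks: ceil(6 / 2) = 3

3


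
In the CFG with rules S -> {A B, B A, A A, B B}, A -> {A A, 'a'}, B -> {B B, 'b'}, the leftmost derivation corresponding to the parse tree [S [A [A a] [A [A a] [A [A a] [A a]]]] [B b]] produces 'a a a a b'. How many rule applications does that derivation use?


Every bracketed nonterminal node [X ...] in the tree is produced by exactly one rule application.
Reading the tree off as a leftmost derivation:
  Step 1: S  =>  A B   (applied S -> A B)
  Step 2: A B  =>  A A B   (applied A -> A A)
  Step 3: A A B  =>  a A B   (applied A -> a)
  Step 4: a A B  =>  a A A B   (applied A -> A A)
  Step 5: a A A B  =>  a a A B   (applied A -> a)
  Step 6: a a A B  =>  a a A A B   (applied A -> A A)
  Step 7: a a A A B  =>  a a a A B   (applied A -> a)
  Step 8: a a a A B  =>  a a a a B   (applied A -> a)
  Step 9: a a a a B  =>  a a a a b   (applied B -> b)
Final yield: a a a a b
Total rewrite steps: 9

9


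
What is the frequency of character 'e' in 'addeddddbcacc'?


Scanning 'addeddddbcacc' for 'e':
  Position 3: 'e' -> MATCH (count: 1)
Total occurrences of 'e': 1

1


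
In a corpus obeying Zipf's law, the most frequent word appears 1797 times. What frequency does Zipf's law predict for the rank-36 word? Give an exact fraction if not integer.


Zipf's law: freq(rank) = f1 / rank
f1 = 1797, rank = 36
freq = 1797 / 36
GCD(1797, 36) = 3
Simplified: 599/12

599/12


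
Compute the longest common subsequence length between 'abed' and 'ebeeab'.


DP table for LCS of 'abed' and 'ebeeab':
       e  b  e  e  a  b
    0  0  0  0  0  0  0
  a 0  0  0  0  0  1  1
  b 0  0  1  1  1  1  2
  e 0  1  1  2  2  2  2
  d 0  1  1  2  2  2  2
LCS: 'ab'
LCS length = 2

2


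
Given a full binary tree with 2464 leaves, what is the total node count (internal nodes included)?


Leaf nodes (terminals): 2464
Internal nodes = n - 1 = 2464 - 1 = 2463
Total = leaves + internal = 2464 + 2463 = 4927

4927


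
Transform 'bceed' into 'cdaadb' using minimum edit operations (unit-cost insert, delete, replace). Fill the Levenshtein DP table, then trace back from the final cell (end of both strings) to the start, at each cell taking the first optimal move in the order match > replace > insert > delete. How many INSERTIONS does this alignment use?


Edit distance = 5. Backtracking from cell (5, 6) with preference match > replace > insert > delete,
then listing the resulting alignment 'bceed' -> 'cdaadb' left to right:
  Step 1: replace b->c
  Step 2: replace c->d
  Step 3: replace e->a
  Step 4: replace e->a
  Step 5: keep 'd'
  Step 6: insert 'b' [insertion #1]
Total insertions: 1

1


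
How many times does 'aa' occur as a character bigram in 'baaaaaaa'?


Scanning 'baaaaaaa' for bigram 'aa':
  Position 0: 'ba' -> no
  Position 1: 'aa' -> MATCH
  Position 2: 'aa' -> MATCH
  Position 3: 'aa' -> MATCH
  Position 4: 'aa' -> MATCH
  Position 5: 'aa' -> MATCH
  Position 6: 'aa' -> MATCH
Total matches: 6

6


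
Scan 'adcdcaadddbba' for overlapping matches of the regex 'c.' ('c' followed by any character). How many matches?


Pattern: c. means 'c' followed by any character.
Scanning 'adcdcaadddbba' position-by-position:
  Pos 0: window 'ad' -> no
  Pos 1: window 'dc' -> no
  Pos 2: window 'cd' -> MATCH
  Pos 3: window 'dc' -> no
  Pos 4: window 'ca' -> MATCH
  Pos 5: window 'aa' -> no
  Pos 6: window 'ad' -> no
  Pos 7: window 'dd' -> no
  Pos 8: window 'dd' -> no
  Pos 9: window 'db' -> no
  Pos 10: window 'bb' -> no
  Pos 11: window 'ba' -> no
  Pos 12: window 'a' -> no
Total matches: 2

2


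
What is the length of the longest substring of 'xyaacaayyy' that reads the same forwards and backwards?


Scanning 'xyaacaayyy' for palindromic substrings.
Substring at positions 1-7: 'yaacaay'.
Check: reverse('yaacaay') = 'yaacaay' -> palindrome confirmed.
Neighbouring characters ('x' / 'y') break symmetry, so it cannot extend further.
No longer palindromic substring exists; longest length = 7

7


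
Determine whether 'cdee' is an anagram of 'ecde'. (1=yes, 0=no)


Sort characters of 'cdee': 'cdee'
Sort characters of 'ecde': 'cdee'
Sorted forms match -> they ARE anagrams
Result: 1

1


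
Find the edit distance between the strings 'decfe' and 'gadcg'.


Building DP table for s1='decfe' (len 5) and s2='gadcg' (len 5):
       g  a  d  c  g
    0  1  2  3  4  5
  d 1  1  2  2  3  4
  e 2  2  2  3  3  4
  c 3  3  3  3  3  4
  f 4  4  4  4  4  4
  e 5  5  5  5  5  5
Edit distance = dp[5][5] = 5

5
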